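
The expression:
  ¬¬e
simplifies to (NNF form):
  e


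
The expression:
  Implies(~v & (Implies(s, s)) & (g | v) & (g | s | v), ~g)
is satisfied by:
  {v: True, g: False}
  {g: False, v: False}
  {g: True, v: True}


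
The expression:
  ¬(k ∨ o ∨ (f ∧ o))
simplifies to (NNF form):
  ¬k ∧ ¬o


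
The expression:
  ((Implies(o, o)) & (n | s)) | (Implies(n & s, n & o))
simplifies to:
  True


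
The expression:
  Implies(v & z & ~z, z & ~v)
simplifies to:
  True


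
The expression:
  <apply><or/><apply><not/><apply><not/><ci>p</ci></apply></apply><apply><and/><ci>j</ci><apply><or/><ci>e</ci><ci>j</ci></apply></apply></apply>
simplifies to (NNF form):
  <apply><or/><ci>j</ci><ci>p</ci></apply>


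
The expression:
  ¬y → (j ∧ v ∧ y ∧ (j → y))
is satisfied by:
  {y: True}


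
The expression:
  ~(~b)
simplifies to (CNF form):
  b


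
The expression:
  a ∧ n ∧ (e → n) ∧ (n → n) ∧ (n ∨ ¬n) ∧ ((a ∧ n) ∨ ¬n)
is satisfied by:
  {a: True, n: True}


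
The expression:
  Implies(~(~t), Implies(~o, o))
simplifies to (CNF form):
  o | ~t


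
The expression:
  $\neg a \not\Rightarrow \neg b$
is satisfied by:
  {b: True, a: False}


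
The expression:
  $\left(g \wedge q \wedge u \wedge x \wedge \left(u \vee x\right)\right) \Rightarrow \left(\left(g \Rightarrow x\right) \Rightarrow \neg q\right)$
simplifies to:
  $\neg g \vee \neg q \vee \neg u \vee \neg x$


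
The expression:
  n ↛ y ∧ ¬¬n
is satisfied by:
  {n: True, y: False}


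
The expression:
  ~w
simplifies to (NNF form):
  ~w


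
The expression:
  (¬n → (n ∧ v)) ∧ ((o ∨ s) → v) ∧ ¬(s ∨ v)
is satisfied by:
  {n: True, v: False, o: False, s: False}


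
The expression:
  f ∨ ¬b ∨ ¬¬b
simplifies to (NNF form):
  True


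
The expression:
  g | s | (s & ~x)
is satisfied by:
  {g: True, s: True}
  {g: True, s: False}
  {s: True, g: False}


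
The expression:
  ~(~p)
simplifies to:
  p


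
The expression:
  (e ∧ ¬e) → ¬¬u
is always true.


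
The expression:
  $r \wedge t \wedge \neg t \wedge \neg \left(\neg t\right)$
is never true.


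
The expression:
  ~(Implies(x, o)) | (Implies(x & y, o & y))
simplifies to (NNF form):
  True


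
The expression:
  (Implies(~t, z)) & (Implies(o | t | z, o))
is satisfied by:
  {t: True, z: True, o: True}
  {t: True, o: True, z: False}
  {z: True, o: True, t: False}


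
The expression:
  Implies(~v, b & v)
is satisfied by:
  {v: True}


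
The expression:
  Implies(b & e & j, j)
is always true.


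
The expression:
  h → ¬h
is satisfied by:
  {h: False}


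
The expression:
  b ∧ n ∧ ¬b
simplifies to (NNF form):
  False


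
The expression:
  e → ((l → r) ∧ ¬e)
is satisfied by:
  {e: False}


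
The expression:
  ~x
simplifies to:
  ~x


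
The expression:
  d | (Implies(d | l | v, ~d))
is always true.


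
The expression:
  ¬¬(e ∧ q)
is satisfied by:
  {e: True, q: True}


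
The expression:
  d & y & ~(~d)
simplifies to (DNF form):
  d & y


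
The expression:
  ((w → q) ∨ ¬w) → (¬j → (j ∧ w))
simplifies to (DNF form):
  j ∨ (w ∧ ¬q)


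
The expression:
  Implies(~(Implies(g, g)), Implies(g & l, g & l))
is always true.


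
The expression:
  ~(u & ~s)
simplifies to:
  s | ~u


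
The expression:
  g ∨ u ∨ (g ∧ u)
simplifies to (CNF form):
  g ∨ u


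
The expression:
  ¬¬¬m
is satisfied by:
  {m: False}


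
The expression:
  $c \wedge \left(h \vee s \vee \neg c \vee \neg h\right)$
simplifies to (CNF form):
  $c$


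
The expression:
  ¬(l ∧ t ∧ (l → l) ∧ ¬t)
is always true.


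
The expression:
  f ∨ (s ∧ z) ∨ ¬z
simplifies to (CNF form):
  f ∨ s ∨ ¬z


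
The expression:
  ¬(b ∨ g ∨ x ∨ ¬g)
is never true.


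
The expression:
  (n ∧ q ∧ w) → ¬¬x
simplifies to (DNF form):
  x ∨ ¬n ∨ ¬q ∨ ¬w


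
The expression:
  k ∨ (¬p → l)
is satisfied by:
  {k: True, l: True, p: True}
  {k: True, l: True, p: False}
  {k: True, p: True, l: False}
  {k: True, p: False, l: False}
  {l: True, p: True, k: False}
  {l: True, p: False, k: False}
  {p: True, l: False, k: False}


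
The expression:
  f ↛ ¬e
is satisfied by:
  {e: True, f: True}


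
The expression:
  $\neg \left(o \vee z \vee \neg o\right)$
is never true.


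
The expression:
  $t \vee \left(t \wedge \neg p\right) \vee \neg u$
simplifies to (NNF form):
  $t \vee \neg u$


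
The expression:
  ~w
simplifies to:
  ~w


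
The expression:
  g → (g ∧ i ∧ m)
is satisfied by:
  {i: True, m: True, g: False}
  {i: True, m: False, g: False}
  {m: True, i: False, g: False}
  {i: False, m: False, g: False}
  {i: True, g: True, m: True}


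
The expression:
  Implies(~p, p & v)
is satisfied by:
  {p: True}


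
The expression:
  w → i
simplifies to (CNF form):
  i ∨ ¬w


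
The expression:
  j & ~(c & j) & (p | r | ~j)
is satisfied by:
  {j: True, r: True, p: True, c: False}
  {j: True, r: True, p: False, c: False}
  {j: True, p: True, r: False, c: False}


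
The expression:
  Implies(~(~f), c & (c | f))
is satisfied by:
  {c: True, f: False}
  {f: False, c: False}
  {f: True, c: True}


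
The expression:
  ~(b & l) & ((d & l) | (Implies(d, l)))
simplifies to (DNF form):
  (l & ~b) | (~d & ~l)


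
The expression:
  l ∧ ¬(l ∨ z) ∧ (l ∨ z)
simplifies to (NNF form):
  False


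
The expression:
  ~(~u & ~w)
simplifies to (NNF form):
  u | w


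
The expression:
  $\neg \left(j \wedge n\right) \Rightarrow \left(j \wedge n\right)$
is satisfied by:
  {j: True, n: True}


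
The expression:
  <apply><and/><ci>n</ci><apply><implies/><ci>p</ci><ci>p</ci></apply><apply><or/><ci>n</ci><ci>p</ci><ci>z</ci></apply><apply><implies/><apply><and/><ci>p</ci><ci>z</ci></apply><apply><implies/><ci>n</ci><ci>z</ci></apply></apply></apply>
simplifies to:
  <ci>n</ci>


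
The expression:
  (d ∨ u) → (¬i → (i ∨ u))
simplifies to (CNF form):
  i ∨ u ∨ ¬d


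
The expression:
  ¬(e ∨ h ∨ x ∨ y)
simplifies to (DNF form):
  ¬e ∧ ¬h ∧ ¬x ∧ ¬y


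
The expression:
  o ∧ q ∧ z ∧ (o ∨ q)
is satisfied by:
  {z: True, o: True, q: True}


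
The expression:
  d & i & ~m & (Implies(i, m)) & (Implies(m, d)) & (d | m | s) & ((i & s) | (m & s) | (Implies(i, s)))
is never true.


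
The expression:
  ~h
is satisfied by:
  {h: False}


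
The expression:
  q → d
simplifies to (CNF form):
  d ∨ ¬q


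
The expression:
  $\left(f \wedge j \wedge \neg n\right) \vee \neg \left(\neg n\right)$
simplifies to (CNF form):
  $\left(f \vee n\right) \wedge \left(j \vee n\right)$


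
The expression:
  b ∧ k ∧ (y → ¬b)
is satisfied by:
  {b: True, k: True, y: False}


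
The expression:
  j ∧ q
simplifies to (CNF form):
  j ∧ q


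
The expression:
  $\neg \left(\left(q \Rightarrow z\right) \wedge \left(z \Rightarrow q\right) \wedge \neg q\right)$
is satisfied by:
  {q: True, z: True}
  {q: True, z: False}
  {z: True, q: False}


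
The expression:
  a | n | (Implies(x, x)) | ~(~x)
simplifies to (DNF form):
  True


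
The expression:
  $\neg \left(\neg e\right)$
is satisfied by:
  {e: True}


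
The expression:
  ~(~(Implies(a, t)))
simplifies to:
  t | ~a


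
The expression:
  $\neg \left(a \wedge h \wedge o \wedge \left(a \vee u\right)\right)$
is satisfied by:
  {h: False, o: False, a: False}
  {a: True, h: False, o: False}
  {o: True, h: False, a: False}
  {a: True, o: True, h: False}
  {h: True, a: False, o: False}
  {a: True, h: True, o: False}
  {o: True, h: True, a: False}


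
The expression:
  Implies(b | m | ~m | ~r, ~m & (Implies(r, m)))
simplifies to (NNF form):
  ~m & ~r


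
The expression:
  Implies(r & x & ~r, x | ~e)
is always true.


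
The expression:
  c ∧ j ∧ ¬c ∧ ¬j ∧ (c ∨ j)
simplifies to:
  False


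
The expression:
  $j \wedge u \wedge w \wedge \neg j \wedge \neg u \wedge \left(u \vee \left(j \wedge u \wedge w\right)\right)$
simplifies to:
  $\text{False}$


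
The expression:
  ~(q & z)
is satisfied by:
  {q: False, z: False}
  {z: True, q: False}
  {q: True, z: False}


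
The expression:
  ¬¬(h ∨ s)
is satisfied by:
  {s: True, h: True}
  {s: True, h: False}
  {h: True, s: False}


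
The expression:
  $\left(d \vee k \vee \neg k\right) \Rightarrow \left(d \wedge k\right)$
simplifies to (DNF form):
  $d \wedge k$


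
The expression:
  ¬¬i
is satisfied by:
  {i: True}


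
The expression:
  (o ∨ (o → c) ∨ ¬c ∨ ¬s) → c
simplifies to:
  c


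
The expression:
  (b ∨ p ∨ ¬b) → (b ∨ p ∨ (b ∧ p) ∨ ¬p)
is always true.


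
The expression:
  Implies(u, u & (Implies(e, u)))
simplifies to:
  True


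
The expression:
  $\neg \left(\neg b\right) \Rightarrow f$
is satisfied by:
  {f: True, b: False}
  {b: False, f: False}
  {b: True, f: True}


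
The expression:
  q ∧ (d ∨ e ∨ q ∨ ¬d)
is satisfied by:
  {q: True}


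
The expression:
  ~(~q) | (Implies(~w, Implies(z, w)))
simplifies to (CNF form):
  q | w | ~z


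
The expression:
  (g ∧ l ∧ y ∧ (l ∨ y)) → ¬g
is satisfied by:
  {l: False, y: False, g: False}
  {g: True, l: False, y: False}
  {y: True, l: False, g: False}
  {g: True, y: True, l: False}
  {l: True, g: False, y: False}
  {g: True, l: True, y: False}
  {y: True, l: True, g: False}


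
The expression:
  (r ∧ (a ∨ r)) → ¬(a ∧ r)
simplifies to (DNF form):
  ¬a ∨ ¬r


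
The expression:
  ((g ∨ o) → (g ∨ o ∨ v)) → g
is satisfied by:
  {g: True}


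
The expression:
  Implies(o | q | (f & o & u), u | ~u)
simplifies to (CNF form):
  True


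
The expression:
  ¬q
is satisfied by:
  {q: False}


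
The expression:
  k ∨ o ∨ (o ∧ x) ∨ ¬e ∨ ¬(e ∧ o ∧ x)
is always true.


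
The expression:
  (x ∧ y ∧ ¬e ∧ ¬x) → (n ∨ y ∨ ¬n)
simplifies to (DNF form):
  True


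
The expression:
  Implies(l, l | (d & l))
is always true.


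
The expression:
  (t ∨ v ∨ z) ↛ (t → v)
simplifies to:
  t ∧ ¬v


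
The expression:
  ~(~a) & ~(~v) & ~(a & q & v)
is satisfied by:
  {a: True, v: True, q: False}


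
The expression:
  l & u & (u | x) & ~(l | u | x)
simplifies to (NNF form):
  False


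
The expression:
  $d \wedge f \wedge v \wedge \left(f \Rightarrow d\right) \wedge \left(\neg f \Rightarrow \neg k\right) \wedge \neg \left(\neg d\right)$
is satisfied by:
  {d: True, f: True, v: True}


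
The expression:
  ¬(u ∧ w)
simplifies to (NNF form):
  ¬u ∨ ¬w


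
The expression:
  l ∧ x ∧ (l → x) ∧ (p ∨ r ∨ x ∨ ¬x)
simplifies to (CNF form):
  l ∧ x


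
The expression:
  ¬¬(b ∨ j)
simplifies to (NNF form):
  b ∨ j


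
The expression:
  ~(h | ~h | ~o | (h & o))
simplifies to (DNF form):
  False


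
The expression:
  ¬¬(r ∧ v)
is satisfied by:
  {r: True, v: True}


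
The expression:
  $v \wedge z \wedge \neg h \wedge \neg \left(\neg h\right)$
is never true.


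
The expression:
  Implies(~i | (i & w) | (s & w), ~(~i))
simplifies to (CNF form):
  i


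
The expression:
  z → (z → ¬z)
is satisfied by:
  {z: False}


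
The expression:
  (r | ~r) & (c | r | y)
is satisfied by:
  {r: True, y: True, c: True}
  {r: True, y: True, c: False}
  {r: True, c: True, y: False}
  {r: True, c: False, y: False}
  {y: True, c: True, r: False}
  {y: True, c: False, r: False}
  {c: True, y: False, r: False}


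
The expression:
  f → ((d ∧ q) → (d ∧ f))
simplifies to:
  True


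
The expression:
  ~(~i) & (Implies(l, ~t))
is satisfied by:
  {i: True, l: False, t: False}
  {i: True, t: True, l: False}
  {i: True, l: True, t: False}


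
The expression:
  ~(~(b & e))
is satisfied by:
  {e: True, b: True}


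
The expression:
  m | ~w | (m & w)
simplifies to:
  m | ~w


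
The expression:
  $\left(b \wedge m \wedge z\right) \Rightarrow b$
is always true.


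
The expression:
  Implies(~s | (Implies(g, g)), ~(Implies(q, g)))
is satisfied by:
  {q: True, g: False}


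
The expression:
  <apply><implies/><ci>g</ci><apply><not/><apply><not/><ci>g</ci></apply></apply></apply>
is always true.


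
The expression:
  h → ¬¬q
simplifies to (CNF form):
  q ∨ ¬h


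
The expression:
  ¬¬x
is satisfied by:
  {x: True}


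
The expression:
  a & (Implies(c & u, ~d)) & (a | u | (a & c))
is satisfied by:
  {a: True, u: False, c: False, d: False}
  {a: True, d: True, u: False, c: False}
  {a: True, c: True, u: False, d: False}
  {a: True, d: True, c: True, u: False}
  {a: True, u: True, c: False, d: False}
  {a: True, d: True, u: True, c: False}
  {a: True, c: True, u: True, d: False}


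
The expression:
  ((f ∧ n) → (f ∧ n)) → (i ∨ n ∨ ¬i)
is always true.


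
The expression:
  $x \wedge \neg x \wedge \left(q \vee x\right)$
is never true.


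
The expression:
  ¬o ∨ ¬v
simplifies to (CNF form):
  ¬o ∨ ¬v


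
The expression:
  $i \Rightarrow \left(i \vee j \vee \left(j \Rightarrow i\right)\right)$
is always true.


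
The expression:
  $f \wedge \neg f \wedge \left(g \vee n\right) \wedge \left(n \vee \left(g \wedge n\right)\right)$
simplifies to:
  $\text{False}$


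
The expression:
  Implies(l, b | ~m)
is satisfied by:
  {b: True, l: False, m: False}
  {l: False, m: False, b: False}
  {b: True, m: True, l: False}
  {m: True, l: False, b: False}
  {b: True, l: True, m: False}
  {l: True, b: False, m: False}
  {b: True, m: True, l: True}


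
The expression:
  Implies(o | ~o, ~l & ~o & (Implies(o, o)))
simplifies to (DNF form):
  ~l & ~o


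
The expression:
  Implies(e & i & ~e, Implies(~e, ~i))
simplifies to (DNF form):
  True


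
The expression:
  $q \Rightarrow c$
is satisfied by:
  {c: True, q: False}
  {q: False, c: False}
  {q: True, c: True}


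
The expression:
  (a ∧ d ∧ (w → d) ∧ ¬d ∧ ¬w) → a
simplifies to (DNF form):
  True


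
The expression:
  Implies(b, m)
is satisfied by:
  {m: True, b: False}
  {b: False, m: False}
  {b: True, m: True}


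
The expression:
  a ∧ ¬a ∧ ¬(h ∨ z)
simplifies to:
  False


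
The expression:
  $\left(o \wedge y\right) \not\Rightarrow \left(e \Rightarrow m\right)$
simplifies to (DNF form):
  $e \wedge o \wedge y \wedge \neg m$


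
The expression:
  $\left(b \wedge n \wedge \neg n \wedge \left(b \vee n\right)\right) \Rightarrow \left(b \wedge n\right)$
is always true.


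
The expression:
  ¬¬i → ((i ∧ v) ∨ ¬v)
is always true.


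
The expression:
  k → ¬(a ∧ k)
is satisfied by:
  {k: False, a: False}
  {a: True, k: False}
  {k: True, a: False}


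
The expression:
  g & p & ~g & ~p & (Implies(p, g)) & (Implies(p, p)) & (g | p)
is never true.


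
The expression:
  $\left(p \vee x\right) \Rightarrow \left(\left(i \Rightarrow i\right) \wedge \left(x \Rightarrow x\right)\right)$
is always true.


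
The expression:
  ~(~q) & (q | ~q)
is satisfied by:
  {q: True}


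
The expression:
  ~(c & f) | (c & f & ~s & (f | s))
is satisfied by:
  {s: False, c: False, f: False}
  {f: True, s: False, c: False}
  {c: True, s: False, f: False}
  {f: True, c: True, s: False}
  {s: True, f: False, c: False}
  {f: True, s: True, c: False}
  {c: True, s: True, f: False}


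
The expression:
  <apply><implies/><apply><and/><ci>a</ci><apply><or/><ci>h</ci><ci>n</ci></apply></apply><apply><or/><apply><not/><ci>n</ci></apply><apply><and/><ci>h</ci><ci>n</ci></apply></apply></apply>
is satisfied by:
  {h: True, n: False, a: False}
  {h: False, n: False, a: False}
  {a: True, h: True, n: False}
  {a: True, h: False, n: False}
  {n: True, h: True, a: False}
  {n: True, h: False, a: False}
  {n: True, a: True, h: True}


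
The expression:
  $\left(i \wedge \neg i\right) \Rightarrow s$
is always true.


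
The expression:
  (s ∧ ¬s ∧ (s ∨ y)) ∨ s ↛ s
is never true.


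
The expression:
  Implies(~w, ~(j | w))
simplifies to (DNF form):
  w | ~j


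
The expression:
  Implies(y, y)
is always true.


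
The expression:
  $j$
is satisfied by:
  {j: True}


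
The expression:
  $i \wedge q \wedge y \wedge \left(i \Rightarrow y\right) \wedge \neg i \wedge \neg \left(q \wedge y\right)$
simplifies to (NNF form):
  $\text{False}$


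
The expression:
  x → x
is always true.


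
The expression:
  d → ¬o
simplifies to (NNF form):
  ¬d ∨ ¬o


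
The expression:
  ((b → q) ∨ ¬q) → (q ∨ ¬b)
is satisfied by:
  {q: True, b: False}
  {b: False, q: False}
  {b: True, q: True}


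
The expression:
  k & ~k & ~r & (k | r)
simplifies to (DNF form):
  False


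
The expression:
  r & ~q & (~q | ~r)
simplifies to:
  r & ~q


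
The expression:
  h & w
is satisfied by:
  {h: True, w: True}


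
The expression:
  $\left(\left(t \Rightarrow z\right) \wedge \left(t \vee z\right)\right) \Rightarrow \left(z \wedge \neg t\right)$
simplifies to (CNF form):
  $\neg t \vee \neg z$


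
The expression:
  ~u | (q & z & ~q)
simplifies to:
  ~u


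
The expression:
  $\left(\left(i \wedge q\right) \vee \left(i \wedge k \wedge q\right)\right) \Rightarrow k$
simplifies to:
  $k \vee \neg i \vee \neg q$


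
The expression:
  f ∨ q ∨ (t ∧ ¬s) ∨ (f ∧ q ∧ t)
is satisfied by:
  {q: True, f: True, t: True, s: False}
  {q: True, f: True, t: False, s: False}
  {q: True, f: True, s: True, t: True}
  {q: True, f: True, s: True, t: False}
  {q: True, t: True, s: False, f: False}
  {q: True, t: False, s: False, f: False}
  {q: True, s: True, t: True, f: False}
  {q: True, s: True, t: False, f: False}
  {f: True, t: True, s: False, q: False}
  {f: True, t: False, s: False, q: False}
  {f: True, s: True, t: True, q: False}
  {f: True, s: True, t: False, q: False}
  {t: True, f: False, s: False, q: False}


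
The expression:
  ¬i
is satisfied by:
  {i: False}


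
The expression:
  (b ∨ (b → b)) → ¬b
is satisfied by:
  {b: False}


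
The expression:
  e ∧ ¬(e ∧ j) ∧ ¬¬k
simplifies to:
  e ∧ k ∧ ¬j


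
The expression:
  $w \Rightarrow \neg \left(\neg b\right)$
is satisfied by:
  {b: True, w: False}
  {w: False, b: False}
  {w: True, b: True}


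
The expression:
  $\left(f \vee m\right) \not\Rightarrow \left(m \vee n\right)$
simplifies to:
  $f \wedge \neg m \wedge \neg n$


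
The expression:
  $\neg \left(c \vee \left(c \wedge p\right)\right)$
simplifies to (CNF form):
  $\neg c$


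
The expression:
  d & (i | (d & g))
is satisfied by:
  {i: True, g: True, d: True}
  {i: True, d: True, g: False}
  {g: True, d: True, i: False}


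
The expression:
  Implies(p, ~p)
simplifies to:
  ~p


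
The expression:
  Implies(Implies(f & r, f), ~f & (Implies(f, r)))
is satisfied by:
  {f: False}


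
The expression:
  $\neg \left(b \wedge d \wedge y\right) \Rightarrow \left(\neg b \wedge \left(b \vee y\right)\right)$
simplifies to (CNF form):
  $y \wedge \left(d \vee \neg b\right)$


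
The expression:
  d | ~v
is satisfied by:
  {d: True, v: False}
  {v: False, d: False}
  {v: True, d: True}


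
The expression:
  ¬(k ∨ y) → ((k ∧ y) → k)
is always true.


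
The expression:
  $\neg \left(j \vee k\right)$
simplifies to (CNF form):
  $\neg j \wedge \neg k$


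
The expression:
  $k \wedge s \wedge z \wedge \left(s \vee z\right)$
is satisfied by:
  {z: True, s: True, k: True}


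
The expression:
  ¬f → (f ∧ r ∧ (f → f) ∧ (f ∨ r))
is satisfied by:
  {f: True}


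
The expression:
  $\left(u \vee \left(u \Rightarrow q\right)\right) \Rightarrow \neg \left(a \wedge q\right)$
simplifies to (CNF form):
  $\neg a \vee \neg q$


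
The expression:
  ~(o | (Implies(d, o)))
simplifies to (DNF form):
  d & ~o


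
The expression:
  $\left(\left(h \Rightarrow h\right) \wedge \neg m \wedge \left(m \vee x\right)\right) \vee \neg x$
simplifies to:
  $\neg m \vee \neg x$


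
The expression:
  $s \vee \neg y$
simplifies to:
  $s \vee \neg y$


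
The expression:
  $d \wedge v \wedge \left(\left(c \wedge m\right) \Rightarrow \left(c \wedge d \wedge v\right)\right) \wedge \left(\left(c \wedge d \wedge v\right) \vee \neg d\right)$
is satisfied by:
  {c: True, d: True, v: True}


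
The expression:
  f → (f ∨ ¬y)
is always true.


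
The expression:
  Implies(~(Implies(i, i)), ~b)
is always true.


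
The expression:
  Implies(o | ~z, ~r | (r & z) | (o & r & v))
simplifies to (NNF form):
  z | ~r | (o & v)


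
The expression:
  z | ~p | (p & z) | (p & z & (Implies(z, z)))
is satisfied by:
  {z: True, p: False}
  {p: False, z: False}
  {p: True, z: True}


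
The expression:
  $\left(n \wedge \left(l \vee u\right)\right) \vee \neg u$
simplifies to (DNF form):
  $n \vee \neg u$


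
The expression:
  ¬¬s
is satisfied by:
  {s: True}


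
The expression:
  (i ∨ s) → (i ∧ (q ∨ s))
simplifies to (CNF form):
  (i ∨ ¬s) ∧ (s ∨ ¬s) ∧ (i ∨ q ∨ ¬i) ∧ (i ∨ q ∨ ¬s) ∧ (i ∨ ¬i ∨ ¬s) ∧ (q ∨ s ∨ ¬i) ∧ (q ∨ s ∨ ¬s) ∧ (s ∨ ¬i ∨ ¬s)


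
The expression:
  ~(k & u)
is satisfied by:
  {u: False, k: False}
  {k: True, u: False}
  {u: True, k: False}


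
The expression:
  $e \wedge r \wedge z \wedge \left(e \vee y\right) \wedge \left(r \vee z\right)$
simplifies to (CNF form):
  $e \wedge r \wedge z$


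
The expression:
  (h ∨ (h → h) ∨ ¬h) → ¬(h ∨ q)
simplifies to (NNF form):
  ¬h ∧ ¬q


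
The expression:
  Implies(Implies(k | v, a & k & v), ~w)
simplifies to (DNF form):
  ~w | (k & ~v) | (v & ~a) | (v & ~k)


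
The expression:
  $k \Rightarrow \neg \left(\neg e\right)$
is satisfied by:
  {e: True, k: False}
  {k: False, e: False}
  {k: True, e: True}


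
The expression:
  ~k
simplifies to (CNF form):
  ~k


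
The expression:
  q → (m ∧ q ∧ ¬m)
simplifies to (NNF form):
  ¬q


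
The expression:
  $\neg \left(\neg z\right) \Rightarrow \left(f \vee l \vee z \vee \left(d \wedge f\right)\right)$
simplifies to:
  $\text{True}$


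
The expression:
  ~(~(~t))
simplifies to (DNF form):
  ~t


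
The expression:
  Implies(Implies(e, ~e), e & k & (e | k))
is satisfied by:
  {e: True}


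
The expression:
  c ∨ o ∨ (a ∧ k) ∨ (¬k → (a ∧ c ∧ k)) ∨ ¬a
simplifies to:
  c ∨ k ∨ o ∨ ¬a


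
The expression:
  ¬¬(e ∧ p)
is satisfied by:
  {p: True, e: True}


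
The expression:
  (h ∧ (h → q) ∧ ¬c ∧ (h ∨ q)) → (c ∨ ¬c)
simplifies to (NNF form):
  True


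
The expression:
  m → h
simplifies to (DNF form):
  h ∨ ¬m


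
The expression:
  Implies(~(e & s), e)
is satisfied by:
  {e: True}


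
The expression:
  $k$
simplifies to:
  $k$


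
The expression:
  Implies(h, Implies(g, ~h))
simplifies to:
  ~g | ~h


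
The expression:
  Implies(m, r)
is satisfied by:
  {r: True, m: False}
  {m: False, r: False}
  {m: True, r: True}


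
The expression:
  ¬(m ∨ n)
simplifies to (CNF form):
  ¬m ∧ ¬n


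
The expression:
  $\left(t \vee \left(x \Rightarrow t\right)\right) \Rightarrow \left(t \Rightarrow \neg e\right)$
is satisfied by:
  {e: False, t: False}
  {t: True, e: False}
  {e: True, t: False}


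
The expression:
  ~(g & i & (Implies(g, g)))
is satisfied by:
  {g: False, i: False}
  {i: True, g: False}
  {g: True, i: False}


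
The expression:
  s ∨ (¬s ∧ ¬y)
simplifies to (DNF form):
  s ∨ ¬y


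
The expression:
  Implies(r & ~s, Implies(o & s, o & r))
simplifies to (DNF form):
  True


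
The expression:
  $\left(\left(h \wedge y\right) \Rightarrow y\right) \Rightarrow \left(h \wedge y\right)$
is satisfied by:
  {h: True, y: True}


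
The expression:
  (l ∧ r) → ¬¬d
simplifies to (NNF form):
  d ∨ ¬l ∨ ¬r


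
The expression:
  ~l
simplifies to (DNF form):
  ~l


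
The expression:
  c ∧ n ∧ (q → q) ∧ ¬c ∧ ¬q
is never true.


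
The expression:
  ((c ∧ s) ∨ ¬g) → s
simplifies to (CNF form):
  g ∨ s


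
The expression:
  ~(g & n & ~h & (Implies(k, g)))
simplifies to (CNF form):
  h | ~g | ~n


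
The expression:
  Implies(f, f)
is always true.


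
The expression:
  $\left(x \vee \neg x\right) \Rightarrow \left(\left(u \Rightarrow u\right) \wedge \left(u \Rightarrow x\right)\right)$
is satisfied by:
  {x: True, u: False}
  {u: False, x: False}
  {u: True, x: True}


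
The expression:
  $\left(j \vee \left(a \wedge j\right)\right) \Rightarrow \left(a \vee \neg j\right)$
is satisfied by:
  {a: True, j: False}
  {j: False, a: False}
  {j: True, a: True}


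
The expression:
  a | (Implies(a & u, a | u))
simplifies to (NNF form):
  True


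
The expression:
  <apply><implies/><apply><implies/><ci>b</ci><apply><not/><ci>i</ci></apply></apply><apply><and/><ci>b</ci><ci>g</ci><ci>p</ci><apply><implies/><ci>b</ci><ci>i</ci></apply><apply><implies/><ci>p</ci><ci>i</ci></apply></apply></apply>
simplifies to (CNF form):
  <apply><and/><ci>b</ci><ci>i</ci></apply>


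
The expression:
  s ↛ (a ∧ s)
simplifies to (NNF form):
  s ∧ ¬a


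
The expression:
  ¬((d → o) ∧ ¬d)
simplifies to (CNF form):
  d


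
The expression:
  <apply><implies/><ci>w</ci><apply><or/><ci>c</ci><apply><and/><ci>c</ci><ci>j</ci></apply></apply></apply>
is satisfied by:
  {c: True, w: False}
  {w: False, c: False}
  {w: True, c: True}


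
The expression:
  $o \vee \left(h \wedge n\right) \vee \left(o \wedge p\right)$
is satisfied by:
  {n: True, o: True, h: True}
  {n: True, o: True, h: False}
  {o: True, h: True, n: False}
  {o: True, h: False, n: False}
  {n: True, h: True, o: False}


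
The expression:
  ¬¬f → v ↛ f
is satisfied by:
  {f: False}


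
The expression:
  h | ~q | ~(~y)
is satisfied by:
  {y: True, h: True, q: False}
  {y: True, h: False, q: False}
  {h: True, y: False, q: False}
  {y: False, h: False, q: False}
  {y: True, q: True, h: True}
  {y: True, q: True, h: False}
  {q: True, h: True, y: False}


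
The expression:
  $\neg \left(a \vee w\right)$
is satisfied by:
  {w: False, a: False}


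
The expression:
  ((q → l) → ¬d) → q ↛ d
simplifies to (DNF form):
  (d ∧ ¬q) ∨ (l ∧ q) ∨ (q ∧ ¬d)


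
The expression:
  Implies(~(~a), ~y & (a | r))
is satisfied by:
  {y: False, a: False}
  {a: True, y: False}
  {y: True, a: False}


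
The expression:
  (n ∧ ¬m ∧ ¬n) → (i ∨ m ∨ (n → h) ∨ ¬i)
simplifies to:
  True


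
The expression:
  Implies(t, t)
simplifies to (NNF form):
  True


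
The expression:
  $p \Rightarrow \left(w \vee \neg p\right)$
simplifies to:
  $w \vee \neg p$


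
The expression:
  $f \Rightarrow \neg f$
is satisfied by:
  {f: False}


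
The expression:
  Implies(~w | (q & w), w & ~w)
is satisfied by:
  {w: True, q: False}


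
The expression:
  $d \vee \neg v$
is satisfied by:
  {d: True, v: False}
  {v: False, d: False}
  {v: True, d: True}


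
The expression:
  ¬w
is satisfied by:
  {w: False}


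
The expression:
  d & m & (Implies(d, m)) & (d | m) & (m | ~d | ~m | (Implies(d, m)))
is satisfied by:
  {m: True, d: True}


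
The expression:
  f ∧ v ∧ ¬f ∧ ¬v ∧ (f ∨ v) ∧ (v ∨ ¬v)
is never true.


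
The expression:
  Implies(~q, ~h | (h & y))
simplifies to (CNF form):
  q | y | ~h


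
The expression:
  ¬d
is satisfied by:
  {d: False}


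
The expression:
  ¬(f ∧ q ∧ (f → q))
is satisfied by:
  {q: False, f: False}
  {f: True, q: False}
  {q: True, f: False}


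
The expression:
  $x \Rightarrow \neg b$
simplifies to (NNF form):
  $\neg b \vee \neg x$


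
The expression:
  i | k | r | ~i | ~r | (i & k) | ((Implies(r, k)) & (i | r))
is always true.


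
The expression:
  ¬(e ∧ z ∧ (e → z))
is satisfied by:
  {e: False, z: False}
  {z: True, e: False}
  {e: True, z: False}


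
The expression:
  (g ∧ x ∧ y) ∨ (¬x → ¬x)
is always true.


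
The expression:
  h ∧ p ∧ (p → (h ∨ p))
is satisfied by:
  {h: True, p: True}


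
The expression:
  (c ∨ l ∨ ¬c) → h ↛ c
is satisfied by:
  {h: True, c: False}


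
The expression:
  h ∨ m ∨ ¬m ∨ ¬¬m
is always true.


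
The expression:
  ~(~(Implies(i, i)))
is always true.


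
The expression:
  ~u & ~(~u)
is never true.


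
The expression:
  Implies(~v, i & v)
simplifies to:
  v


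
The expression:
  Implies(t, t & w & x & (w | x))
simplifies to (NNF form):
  ~t | (w & x)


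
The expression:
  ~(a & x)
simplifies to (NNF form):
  ~a | ~x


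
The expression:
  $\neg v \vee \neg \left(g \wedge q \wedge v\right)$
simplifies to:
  $\neg g \vee \neg q \vee \neg v$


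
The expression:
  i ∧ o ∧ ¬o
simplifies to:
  False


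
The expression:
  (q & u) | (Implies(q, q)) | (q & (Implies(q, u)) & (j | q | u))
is always true.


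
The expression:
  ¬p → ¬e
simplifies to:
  p ∨ ¬e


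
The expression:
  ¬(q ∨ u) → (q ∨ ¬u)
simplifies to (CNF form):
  True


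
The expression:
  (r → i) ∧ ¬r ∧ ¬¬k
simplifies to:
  k ∧ ¬r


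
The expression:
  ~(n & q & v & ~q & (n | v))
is always true.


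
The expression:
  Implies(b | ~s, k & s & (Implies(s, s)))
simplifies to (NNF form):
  s & (k | ~b)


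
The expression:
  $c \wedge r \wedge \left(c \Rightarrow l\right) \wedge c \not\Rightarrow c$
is never true.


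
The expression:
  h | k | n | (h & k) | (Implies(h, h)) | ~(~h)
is always true.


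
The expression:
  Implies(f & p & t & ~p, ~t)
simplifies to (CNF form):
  True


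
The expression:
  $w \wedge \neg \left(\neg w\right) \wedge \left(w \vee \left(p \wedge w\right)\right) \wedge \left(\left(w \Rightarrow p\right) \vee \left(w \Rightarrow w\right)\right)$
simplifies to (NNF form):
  $w$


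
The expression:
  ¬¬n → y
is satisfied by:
  {y: True, n: False}
  {n: False, y: False}
  {n: True, y: True}


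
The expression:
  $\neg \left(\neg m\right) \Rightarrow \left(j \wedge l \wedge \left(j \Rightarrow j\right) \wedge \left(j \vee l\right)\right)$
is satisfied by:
  {j: True, l: True, m: False}
  {j: True, l: False, m: False}
  {l: True, j: False, m: False}
  {j: False, l: False, m: False}
  {m: True, j: True, l: True}


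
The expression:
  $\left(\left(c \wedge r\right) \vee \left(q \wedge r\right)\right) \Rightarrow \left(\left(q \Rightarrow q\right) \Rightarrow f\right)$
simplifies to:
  $f \vee \left(\neg c \wedge \neg q\right) \vee \neg r$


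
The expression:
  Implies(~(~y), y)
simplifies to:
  True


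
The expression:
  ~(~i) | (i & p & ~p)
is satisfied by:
  {i: True}


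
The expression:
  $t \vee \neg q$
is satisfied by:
  {t: True, q: False}
  {q: False, t: False}
  {q: True, t: True}


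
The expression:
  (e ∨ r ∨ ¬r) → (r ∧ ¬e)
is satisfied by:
  {r: True, e: False}


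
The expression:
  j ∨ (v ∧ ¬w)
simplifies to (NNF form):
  j ∨ (v ∧ ¬w)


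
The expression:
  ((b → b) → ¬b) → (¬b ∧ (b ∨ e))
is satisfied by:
  {b: True, e: True}
  {b: True, e: False}
  {e: True, b: False}


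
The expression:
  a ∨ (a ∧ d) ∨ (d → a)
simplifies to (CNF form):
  a ∨ ¬d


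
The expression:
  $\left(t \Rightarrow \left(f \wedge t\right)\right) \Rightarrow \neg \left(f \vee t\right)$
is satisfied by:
  {f: False}


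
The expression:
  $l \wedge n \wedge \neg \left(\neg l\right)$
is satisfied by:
  {n: True, l: True}


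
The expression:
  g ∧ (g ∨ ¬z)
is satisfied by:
  {g: True}


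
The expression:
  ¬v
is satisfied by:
  {v: False}


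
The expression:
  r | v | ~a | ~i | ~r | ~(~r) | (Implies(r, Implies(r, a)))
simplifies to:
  True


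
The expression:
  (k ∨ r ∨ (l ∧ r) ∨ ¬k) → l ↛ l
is never true.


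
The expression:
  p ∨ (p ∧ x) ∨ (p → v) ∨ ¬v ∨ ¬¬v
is always true.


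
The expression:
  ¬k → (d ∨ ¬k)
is always true.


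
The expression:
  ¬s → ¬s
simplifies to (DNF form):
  True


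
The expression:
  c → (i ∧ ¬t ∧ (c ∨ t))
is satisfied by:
  {i: True, c: False, t: False}
  {i: False, c: False, t: False}
  {t: True, i: True, c: False}
  {t: True, i: False, c: False}
  {c: True, i: True, t: False}


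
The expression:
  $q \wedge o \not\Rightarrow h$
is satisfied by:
  {o: True, q: True, h: False}


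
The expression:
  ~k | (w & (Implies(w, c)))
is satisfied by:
  {w: True, c: True, k: False}
  {w: True, c: False, k: False}
  {c: True, w: False, k: False}
  {w: False, c: False, k: False}
  {w: True, k: True, c: True}


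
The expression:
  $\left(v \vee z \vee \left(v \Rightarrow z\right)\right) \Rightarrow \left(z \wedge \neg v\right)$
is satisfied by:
  {z: True, v: False}


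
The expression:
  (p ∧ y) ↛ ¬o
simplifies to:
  o ∧ p ∧ y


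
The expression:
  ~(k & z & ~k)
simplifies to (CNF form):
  True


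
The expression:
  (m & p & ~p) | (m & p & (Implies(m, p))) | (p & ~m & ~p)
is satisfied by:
  {m: True, p: True}


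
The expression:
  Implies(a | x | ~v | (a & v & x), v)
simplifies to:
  v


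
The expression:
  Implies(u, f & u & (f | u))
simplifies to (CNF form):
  f | ~u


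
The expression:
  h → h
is always true.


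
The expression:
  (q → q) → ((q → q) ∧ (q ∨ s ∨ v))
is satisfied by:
  {q: True, v: True, s: True}
  {q: True, v: True, s: False}
  {q: True, s: True, v: False}
  {q: True, s: False, v: False}
  {v: True, s: True, q: False}
  {v: True, s: False, q: False}
  {s: True, v: False, q: False}


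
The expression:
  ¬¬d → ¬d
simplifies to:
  ¬d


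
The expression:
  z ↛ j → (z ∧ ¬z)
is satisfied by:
  {j: True, z: False}
  {z: False, j: False}
  {z: True, j: True}


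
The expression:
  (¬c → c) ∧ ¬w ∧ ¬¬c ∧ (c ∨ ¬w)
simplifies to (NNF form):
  c ∧ ¬w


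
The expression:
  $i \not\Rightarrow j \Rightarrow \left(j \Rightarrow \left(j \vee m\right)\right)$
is always true.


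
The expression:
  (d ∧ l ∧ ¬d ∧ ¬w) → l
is always true.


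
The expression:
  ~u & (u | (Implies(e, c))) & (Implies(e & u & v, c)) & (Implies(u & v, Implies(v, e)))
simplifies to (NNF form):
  ~u & (c | ~e)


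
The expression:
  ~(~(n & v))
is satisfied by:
  {n: True, v: True}


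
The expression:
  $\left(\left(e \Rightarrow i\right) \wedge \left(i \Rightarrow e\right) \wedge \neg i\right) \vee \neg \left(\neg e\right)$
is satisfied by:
  {e: True, i: False}
  {i: False, e: False}
  {i: True, e: True}


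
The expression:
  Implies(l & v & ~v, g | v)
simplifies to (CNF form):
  True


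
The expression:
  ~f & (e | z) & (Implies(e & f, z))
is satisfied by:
  {z: True, e: True, f: False}
  {z: True, e: False, f: False}
  {e: True, z: False, f: False}


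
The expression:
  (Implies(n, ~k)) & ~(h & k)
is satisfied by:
  {h: False, k: False, n: False}
  {n: True, h: False, k: False}
  {h: True, n: False, k: False}
  {n: True, h: True, k: False}
  {k: True, n: False, h: False}


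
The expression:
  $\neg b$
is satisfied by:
  {b: False}


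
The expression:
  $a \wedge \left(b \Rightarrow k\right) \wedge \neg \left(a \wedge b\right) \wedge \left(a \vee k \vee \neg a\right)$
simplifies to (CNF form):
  $a \wedge \neg b$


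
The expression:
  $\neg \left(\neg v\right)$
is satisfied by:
  {v: True}


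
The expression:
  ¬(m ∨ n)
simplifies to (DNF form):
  ¬m ∧ ¬n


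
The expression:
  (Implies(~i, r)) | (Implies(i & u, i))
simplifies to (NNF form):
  True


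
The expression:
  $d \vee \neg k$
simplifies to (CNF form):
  $d \vee \neg k$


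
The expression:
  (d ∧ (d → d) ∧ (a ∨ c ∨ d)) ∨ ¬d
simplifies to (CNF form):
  True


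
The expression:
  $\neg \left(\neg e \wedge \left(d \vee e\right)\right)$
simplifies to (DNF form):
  $e \vee \neg d$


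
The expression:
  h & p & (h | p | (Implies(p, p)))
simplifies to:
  h & p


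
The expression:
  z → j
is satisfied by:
  {j: True, z: False}
  {z: False, j: False}
  {z: True, j: True}


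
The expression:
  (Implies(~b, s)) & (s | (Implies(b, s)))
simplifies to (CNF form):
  s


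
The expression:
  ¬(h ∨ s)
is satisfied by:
  {h: False, s: False}


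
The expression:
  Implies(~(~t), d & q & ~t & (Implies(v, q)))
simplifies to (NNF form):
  ~t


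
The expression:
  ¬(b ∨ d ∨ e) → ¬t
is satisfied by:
  {b: True, d: True, e: True, t: False}
  {b: True, d: True, e: False, t: False}
  {b: True, e: True, t: False, d: False}
  {b: True, e: False, t: False, d: False}
  {d: True, e: True, t: False, b: False}
  {d: True, e: False, t: False, b: False}
  {e: True, d: False, t: False, b: False}
  {e: False, d: False, t: False, b: False}
  {b: True, d: True, t: True, e: True}
  {b: True, d: True, t: True, e: False}
  {b: True, t: True, e: True, d: False}
  {b: True, t: True, e: False, d: False}
  {t: True, d: True, e: True, b: False}
  {t: True, d: True, e: False, b: False}
  {t: True, e: True, d: False, b: False}


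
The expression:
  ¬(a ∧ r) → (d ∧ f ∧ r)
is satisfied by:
  {r: True, a: True, d: True, f: True}
  {r: True, a: True, d: True, f: False}
  {r: True, a: True, f: True, d: False}
  {r: True, a: True, f: False, d: False}
  {r: True, d: True, f: True, a: False}


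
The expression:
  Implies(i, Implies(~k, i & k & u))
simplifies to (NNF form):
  k | ~i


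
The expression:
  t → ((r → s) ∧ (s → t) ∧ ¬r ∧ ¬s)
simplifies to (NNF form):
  (¬r ∧ ¬s) ∨ ¬t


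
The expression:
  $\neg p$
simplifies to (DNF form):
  $\neg p$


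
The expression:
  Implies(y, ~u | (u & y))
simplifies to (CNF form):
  True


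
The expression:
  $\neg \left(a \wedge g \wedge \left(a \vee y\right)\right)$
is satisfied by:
  {g: False, a: False}
  {a: True, g: False}
  {g: True, a: False}


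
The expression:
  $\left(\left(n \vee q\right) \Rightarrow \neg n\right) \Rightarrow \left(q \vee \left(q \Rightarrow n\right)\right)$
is always true.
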